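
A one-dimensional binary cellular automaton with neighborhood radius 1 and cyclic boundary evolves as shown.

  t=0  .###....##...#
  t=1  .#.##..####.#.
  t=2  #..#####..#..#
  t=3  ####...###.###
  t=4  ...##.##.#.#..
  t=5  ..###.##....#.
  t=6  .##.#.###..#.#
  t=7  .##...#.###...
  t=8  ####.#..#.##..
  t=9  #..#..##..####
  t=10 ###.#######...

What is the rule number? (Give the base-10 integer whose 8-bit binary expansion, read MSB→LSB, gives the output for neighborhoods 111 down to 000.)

  ###|.  b7=0 t=0,i=2
  ##.|#  b6=1 t=0,i=3
  #.#|.  b5=0 t=0,i=0
  #..|#  b4=1 t=0,i=4
  .##|#  b3=1 t=0,i=1
  .#.|.  b2=0 t=0,i=13
  ..#|#  b1=1 t=0,i=7
  ...|.  b0=0 t=0,i=5
  bits 01011010 = 90

90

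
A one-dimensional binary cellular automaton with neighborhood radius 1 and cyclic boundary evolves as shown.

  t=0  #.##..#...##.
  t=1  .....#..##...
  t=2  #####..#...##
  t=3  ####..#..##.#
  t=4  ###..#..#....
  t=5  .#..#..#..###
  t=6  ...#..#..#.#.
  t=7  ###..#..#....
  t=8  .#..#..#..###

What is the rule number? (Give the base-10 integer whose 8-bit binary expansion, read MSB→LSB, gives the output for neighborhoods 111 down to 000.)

131

  ###|#  b7=1 t=2,i=0
  ##.|.  b6=0 t=0,i=3
  #.#|.  b5=0 t=0,i=1
  #..|.  b4=0 t=0,i=4
  .##|.  b3=0 t=0,i=2
  .#.|.  b2=0 t=0,i=0
  ..#|#  b1=1 t=0,i=5
  ...|#  b0=1 t=0,i=8
  bits 10000011 = 131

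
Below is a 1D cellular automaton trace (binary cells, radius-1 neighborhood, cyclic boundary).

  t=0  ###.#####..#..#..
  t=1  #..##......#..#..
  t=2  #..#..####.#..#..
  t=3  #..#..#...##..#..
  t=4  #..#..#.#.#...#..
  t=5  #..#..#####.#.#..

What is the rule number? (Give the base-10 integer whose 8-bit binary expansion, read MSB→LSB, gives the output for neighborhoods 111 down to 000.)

45

  ###|.  b7=0 t=0,i=1
  ##.|.  b6=0 t=0,i=2
  #.#|#  b5=1 t=0,i=3
  #..|.  b4=0 t=0,i=9
  .##|#  b3=1 t=0,i=0
  .#.|#  b2=1 t=0,i=11
  ..#|.  b1=0 t=0,i=10
  ...|#  b0=1 t=1,i=6
  bits 00101101 = 45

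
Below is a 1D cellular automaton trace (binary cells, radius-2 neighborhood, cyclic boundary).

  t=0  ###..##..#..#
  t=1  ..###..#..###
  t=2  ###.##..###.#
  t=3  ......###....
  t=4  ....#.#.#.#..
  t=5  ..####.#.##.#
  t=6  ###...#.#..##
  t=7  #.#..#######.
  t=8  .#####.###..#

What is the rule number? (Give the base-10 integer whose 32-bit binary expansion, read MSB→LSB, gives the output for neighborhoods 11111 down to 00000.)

  ##### -> #   bit 31 = 1  t=6,i=0
  ####. -> .   bit 30 = 0  t=0,i=1
  ###.# -> .   bit 29 = 0  t=2,i=2
  ###.. -> #   bit 28 = 1  t=0,i=2
  ##.## -> .   bit 27 = 0  t=2,i=3
  ##.#. -> #   bit 26 = 1  t=5,i=6
  ##..# -> #   bit 25 = 1  t=0,i=3
  ##... -> .   bit 24 = 0  t=3,i=9
  #.### -> .   bit 23 = 0  t=2,i=12
  #.##. -> .   bit 22 = 0  t=2,i=4
  #.#.# -> .   bit 21 = 0  t=4,i=6
  #.#.. -> #   bit 20 = 1  t=4,i=10
  #..## -> #   bit 19 = 1  t=0,i=4
  #..#. -> .   bit 18 = 0  t=0,i=8
  #...# -> .   bit 17 = 0  t=6,i=4
  #.... -> #   bit 16 = 1  t=3,i=10
  .#### -> .   bit 15 = 0  t=0,i=0
  .###. -> .   bit 14 = 0  t=1,i=3
  .##.# -> .   bit 13 = 0  t=5,i=10
  .##.. -> .   bit 12 = 0  t=0,i=6
  .#.## -> #   bit 11 = 1  t=5,i=8
  .#.#. -> #   bit 10 = 1  t=4,i=5
  .#..# -> #   bit 9 = 1  t=0,i=10
  .#... -> .   bit 8 = 0  t=4,i=11
  ..### -> #   bit 7 = 1  t=0,i=12
  ..##. -> .   bit 6 = 0  t=0,i=5
  ..#.# -> #   bit 5 = 1  t=4,i=4
  ..#.. -> .   bit 4 = 0  t=0,i=9
  ...## -> .   bit 3 = 0  t=3,i=5
  ...#. -> #   bit 2 = 1  t=4,i=3
  ....# -> #   bit 1 = 1  t=3,i=4
  ..... -> .   bit 0 = 0  t=3,i=0
  bits 10010110000110010000111010100110 = 2518224550

2518224550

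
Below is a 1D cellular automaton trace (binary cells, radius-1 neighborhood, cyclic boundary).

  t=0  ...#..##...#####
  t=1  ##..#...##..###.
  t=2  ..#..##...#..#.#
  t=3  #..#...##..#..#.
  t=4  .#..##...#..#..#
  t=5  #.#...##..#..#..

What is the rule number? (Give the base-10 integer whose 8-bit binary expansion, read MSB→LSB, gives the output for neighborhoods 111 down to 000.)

  nb ###: next=#  (t=0,i=12, bit7=1)
  nb ##.: next=.  (t=0,i=7, bit6=0)
  nb #.#: next=#  (t=1,i=15, bit5=1)
  nb #..: next=#  (t=0,i=0, bit4=1)
  nb .##: next=.  (t=0,i=6, bit3=0)
  nb .#.: next=.  (t=0,i=3, bit2=0)
  nb ..#: next=.  (t=0,i=2, bit1=0)
  nb ...: next=#  (t=0,i=1, bit0=1)
  bits 10110001 = 177

177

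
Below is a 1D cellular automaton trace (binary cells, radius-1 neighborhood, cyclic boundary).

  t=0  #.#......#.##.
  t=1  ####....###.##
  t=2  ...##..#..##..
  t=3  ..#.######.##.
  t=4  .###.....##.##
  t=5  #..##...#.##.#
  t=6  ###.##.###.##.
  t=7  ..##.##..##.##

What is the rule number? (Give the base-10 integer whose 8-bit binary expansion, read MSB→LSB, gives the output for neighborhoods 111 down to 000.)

118

  ### -> .   bit 7 = 0  t=1,i=0
  ##. -> #   bit 6 = 1  t=0,i=12
  #.# -> #   bit 5 = 1  t=0,i=1
  #.. -> #   bit 4 = 1  t=0,i=3
  .## -> .   bit 3 = 0  t=0,i=11
  .#. -> #   bit 2 = 1  t=0,i=0
  ..# -> #   bit 1 = 1  t=0,i=8
  ... -> .   bit 0 = 0  t=0,i=4
  bits 01110110 = 118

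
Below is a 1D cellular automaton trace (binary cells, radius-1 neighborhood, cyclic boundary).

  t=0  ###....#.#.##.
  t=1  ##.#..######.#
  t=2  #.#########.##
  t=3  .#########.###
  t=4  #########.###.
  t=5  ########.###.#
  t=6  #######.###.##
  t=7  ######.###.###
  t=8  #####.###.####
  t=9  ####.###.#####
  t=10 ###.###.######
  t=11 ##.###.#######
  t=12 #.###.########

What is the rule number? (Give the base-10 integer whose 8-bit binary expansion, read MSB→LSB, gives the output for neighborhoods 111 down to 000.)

190

  nb ###: next=#  (t=0,i=1, bit7=1)
  nb ##.: next=.  (t=0,i=2, bit6=0)
  nb #.#: next=#  (t=0,i=8, bit5=1)
  nb #..: next=#  (t=0,i=3, bit4=1)
  nb .##: next=#  (t=0,i=0, bit3=1)
  nb .#.: next=#  (t=0,i=7, bit2=1)
  nb ..#: next=#  (t=0,i=6, bit1=1)
  nb ...: next=.  (t=0,i=4, bit0=0)
  bits 10111110 = 190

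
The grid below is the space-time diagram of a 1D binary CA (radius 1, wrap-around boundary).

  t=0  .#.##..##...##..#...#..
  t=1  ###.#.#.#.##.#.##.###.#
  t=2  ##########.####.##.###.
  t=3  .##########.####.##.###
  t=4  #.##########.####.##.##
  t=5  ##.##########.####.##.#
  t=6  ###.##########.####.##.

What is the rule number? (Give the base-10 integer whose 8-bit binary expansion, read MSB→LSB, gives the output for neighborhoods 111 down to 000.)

231

  nb ###: next=#  (t=1,i=0, bit7=1)
  nb ##.: next=#  (t=0,i=4, bit6=1)
  nb #.#: next=#  (t=0,i=2, bit5=1)
  nb #..: next=.  (t=0,i=5, bit4=0)
  nb .##: next=.  (t=0,i=3, bit3=0)
  nb .#.: next=#  (t=0,i=1, bit2=1)
  nb ..#: next=#  (t=0,i=0, bit1=1)
  nb ...: next=#  (t=0,i=10, bit0=1)
  bits 11100111 = 231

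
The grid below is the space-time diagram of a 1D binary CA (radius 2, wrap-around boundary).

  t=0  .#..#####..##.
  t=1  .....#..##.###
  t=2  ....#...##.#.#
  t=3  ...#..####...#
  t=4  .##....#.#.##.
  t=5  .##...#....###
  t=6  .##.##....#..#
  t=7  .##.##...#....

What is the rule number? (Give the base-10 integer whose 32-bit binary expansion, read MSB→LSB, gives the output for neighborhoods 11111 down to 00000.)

852668492

  nb #####: next=.  (t=0,i=6, bit31=0)
  nb ####.: next=.  (t=0,i=7, bit30=0)
  nb ###.#: next=#  (t=5,i=13, bit29=1)
  nb ###..: next=#  (t=0,i=8, bit28=1)
  nb ##.##: next=.  (t=1,i=10, bit27=0)
  nb ##.#.: next=.  (t=2,i=10, bit26=0)
  nb ##..#: next=#  (t=0,i=9, bit25=1)
  nb ##...: next=.  (t=1,i=0, bit24=0)
  nb #.###: next=#  (t=1,i=11, bit23=1)
  nb #.##.: next=#  (t=4,i=11, bit22=1)
  nb #.#.#: next=.  (t=2,i=11, bit21=0)
  nb #.#..: next=#  (t=2,i=13, bit20=1)
  nb #..##: next=.  (t=0,i=3, bit19=0)
  nb #..#.: next=.  (t=0,i=0, bit18=0)
  nb #...#: next=#  (t=2,i=6, bit17=1)
  nb #....: next=.  (t=1,i=1, bit16=0)
  nb .####: next=#  (t=0,i=5, bit15=1)
  nb .###.: next=.  (t=1,i=12, bit14=0)
  nb .##.#: next=#  (t=1,i=9, bit13=1)
  nb .##..: next=#  (t=0,i=12, bit12=1)
  nb .#.##: next=.  (t=4,i=10, bit11=0)
  nb .#.#.: next=.  (t=2,i=12, bit10=0)
  nb .#..#: next=.  (t=0,i=2, bit9=0)
  nb .#...: next=.  (t=2,i=0, bit8=0)
  nb ..###: next=.  (t=0,i=4, bit7=0)
  nb ..##.: next=#  (t=0,i=11, bit6=1)
  nb ..#.#: next=.  (t=4,i=7, bit5=0)
  nb ..#..: next=.  (t=0,i=1, bit4=0)
  nb ...##: next=#  (t=2,i=7, bit3=1)
  nb ...#.: next=#  (t=1,i=4, bit2=1)
  nb ....#: next=.  (t=1,i=3, bit1=0)
  nb .....: next=.  (t=1,i=2, bit0=0)
  bits 00110010110100101011000001001100 = 852668492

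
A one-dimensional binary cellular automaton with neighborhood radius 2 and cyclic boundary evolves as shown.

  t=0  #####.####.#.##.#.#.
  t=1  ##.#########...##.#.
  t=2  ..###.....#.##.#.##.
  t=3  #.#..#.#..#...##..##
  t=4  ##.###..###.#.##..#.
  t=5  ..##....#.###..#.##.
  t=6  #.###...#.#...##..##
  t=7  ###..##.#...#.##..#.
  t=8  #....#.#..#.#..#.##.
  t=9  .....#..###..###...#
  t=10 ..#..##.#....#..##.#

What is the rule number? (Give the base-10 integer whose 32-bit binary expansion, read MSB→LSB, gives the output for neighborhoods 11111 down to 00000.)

1839633137

  [31] ##### => .  t=0,i=2
  [30] ####. => #  t=0,i=3
  [29] ###.# => #  t=0,i=4
  [28] ###.. => .  t=1,i=11
  [27] ##.## => #  t=0,i=5
  [26] ##.#. => #  t=0,i=10
  [25] ##..# => .  t=3,i=16
  [24] ##... => #  t=1,i=12
  [23] #.### => #  t=0,i=0
  [22] #.##. => .  t=0,i=13
  [21] #.#.# => #  t=0,i=11
  [20] #.#.. => .  t=3,i=2
  [19] #..## => .  t=3,i=17
  [18] #..#. => #  t=3,i=4
  [17] #...# => #  t=1,i=13
  [16] #.... => .  t=2,i=6
  [15] .#### => #  t=0,i=1
  [14] .###. => .  t=2,i=3
  [13] .##.# => .  t=0,i=14
  [12] .##.. => #  t=2,i=18
  [11] .#.## => .  t=0,i=12
  [10] .#.#. => .  t=0,i=17
  [9] .#..# => #  t=3,i=3
  [8] .#... => .  t=3,i=11
  [7] ..### => #  t=2,i=2
  [6] ..##. => #  t=1,i=15
  [5] ..#.# => #  t=2,i=10
  [4] ..#.. => #  t=3,i=10
  [3] ...## => .  t=1,i=14
  [2] ...#. => .  t=2,i=9
  [1] ....# => .  t=2,i=8
  [0] ..... => #  t=2,i=7
  bits 01101101101001101001001011110001 = 1839633137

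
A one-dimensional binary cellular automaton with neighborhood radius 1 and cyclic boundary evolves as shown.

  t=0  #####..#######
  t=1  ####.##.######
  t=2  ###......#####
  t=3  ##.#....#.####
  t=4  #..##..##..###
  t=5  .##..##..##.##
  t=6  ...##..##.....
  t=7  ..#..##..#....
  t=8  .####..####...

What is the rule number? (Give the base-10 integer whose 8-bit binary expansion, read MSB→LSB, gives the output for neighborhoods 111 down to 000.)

  nb ###: next=#  (t=0,i=0, bit7=1)
  nb ##.: next=.  (t=0,i=4, bit6=0)
  nb #.#: next=.  (t=1,i=4, bit5=0)
  nb #..: next=#  (t=0,i=5, bit4=1)
  nb .##: next=.  (t=0,i=7, bit3=0)
  nb .#.: next=#  (t=3,i=3, bit2=1)
  nb ..#: next=#  (t=0,i=6, bit1=1)
  nb ...: next=.  (t=2,i=4, bit0=0)
  bits 10010110 = 150

150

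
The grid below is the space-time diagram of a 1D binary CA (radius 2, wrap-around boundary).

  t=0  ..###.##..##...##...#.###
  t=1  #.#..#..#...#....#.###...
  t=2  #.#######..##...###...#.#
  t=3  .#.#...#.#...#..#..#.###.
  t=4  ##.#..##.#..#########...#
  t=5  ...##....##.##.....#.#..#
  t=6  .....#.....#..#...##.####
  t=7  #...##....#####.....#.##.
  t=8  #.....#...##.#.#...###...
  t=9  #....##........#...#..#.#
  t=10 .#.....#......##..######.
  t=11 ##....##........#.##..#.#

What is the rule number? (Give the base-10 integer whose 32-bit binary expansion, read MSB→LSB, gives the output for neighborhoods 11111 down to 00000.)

  ##### -> .   bit 31 = 0  t=2,i=4
  ####. -> #   bit 30 = 1  t=2,i=7
  ###.# -> .   bit 29 = 0  t=0,i=4
  ###.. -> .   bit 28 = 0  t=0,i=24
  ##.## -> #   bit 27 = 1  t=0,i=5
  ##.#. -> .   bit 26 = 0  t=4,i=2
  ##..# -> #   bit 25 = 1  t=0,i=0
  ##... -> #   bit 24 = 1  t=0,i=12
  #.### -> .   bit 23 = 0  t=0,i=22
  #.##. -> .   bit 22 = 0  t=0,i=6
  #.#.# -> .   bit 21 = 0  t=8,i=13
  #.#.. -> #   bit 20 = 1  t=1,i=2
  #..## -> .   bit 19 = 0  t=0,i=1
  #..#. -> #   bit 18 = 1  t=1,i=4
  #...# -> .   bit 17 = 0  t=0,i=13
  #.... -> .   bit 16 = 0  t=1,i=14
  .#### -> #   bit 15 = 1  t=2,i=3
  .###. -> .   bit 14 = 0  t=0,i=3
  .##.# -> .   bit 13 = 0  t=2,i=0
  .##.. -> .   bit 12 = 0  t=0,i=7
  .#.## -> #   bit 11 = 1  t=0,i=21
  .#.#. -> .   bit 10 = 0  t=1,i=1
  .#..# -> #   bit 9 = 1  t=1,i=3
  .#... -> .   bit 8 = 0  t=1,i=9
  ..### -> #   bit 7 = 1  t=0,i=2
  ..##. -> .   bit 6 = 0  t=0,i=10
  ..#.# -> #   bit 5 = 1  t=0,i=20
  ..#.. -> #   bit 4 = 1  t=1,i=5
  ...## -> .   bit 3 = 0  t=0,i=14
  ...#. -> #   bit 2 = 1  t=0,i=19
  ....# -> .   bit 1 = 0  t=1,i=15
  ..... -> .   bit 0 = 0  t=5,i=16
  bits 01001011000101001000101010110100 = 1259637428

1259637428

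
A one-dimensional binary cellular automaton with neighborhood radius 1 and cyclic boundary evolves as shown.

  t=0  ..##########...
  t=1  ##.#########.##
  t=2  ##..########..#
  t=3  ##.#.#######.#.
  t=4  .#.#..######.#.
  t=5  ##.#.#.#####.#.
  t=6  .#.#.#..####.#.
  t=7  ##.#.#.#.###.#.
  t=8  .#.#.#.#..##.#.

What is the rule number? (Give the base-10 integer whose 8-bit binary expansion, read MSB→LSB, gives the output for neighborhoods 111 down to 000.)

199

  nb ###: next=#  (t=0,i=3, bit7=1)
  nb ##.: next=#  (t=0,i=11, bit6=1)
  nb #.#: next=.  (t=1,i=2, bit5=0)
  nb #..: next=.  (t=0,i=12, bit4=0)
  nb .##: next=.  (t=0,i=2, bit3=0)
  nb .#.: next=#  (t=3,i=3, bit2=1)
  nb ..#: next=#  (t=0,i=1, bit1=1)
  nb ...: next=#  (t=0,i=0, bit0=1)
  bits 11000111 = 199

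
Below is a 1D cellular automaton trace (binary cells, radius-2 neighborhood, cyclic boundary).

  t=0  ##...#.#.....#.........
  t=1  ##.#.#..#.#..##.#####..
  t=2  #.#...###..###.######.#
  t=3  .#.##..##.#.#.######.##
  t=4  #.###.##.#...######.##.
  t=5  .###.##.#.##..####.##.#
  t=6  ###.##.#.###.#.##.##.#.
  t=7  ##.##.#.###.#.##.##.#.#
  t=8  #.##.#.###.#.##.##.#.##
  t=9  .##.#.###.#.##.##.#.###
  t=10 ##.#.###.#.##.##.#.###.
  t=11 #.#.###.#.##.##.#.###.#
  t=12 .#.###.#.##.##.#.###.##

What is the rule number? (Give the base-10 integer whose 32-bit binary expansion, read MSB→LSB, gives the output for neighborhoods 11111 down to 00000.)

  [31] ##### => #  t=1,i=18
  [30] ####. => #  t=1,i=19
  [29] ###.# => .  t=2,i=13
  [28] ###.. => #  t=1,i=20
  [27] ##.## => #  t=1,i=15
  [26] ##.#. => #  t=1,i=2
  [25] ##..# => .  t=1,i=21
  [24] ##... => .  t=0,i=2
  [23] #.### => #  t=1,i=16
  [22] #.##. => #  t=2,i=22
  [21] #.#.# => .  t=1,i=3
  [20] #.#.. => .  t=0,i=7
  [19] #..## => #  t=1,i=12
  [18] #..#. => #  t=1,i=7
  [17] #...# => #  t=0,i=3
  [16] #.... => .  t=0,i=9
  [15] .#### => #  t=1,i=17
  [14] .###. => #  t=2,i=7
  [13] .##.# => .  t=1,i=1
  [12] .##.. => #  t=0,i=1
  [11] .#.## => #  t=3,i=2
  [10] .#.#. => .  t=0,i=6
  [9] .#..# => #  t=1,i=6
  [8] .#... => #  t=0,i=8
  [7] ..### => .  t=2,i=6
  [6] ..##. => #  t=0,i=0
  [5] ..#.# => #  t=0,i=5
  [4] ..#.. => #  t=0,i=13
  [3] ...## => .  t=0,i=22
  [2] ...#. => .  t=0,i=4
  [1] ....# => .  t=0,i=11
  [0] ..... => #  t=0,i=10
  bits 11011100110011101101101101110001 = 3704544113

3704544113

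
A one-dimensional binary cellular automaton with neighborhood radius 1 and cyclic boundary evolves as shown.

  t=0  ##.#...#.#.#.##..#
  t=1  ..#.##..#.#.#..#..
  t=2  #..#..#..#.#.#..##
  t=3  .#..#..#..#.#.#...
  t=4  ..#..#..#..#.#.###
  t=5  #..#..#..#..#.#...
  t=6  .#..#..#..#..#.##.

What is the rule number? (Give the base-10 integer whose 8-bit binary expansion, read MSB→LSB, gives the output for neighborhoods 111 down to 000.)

  ###|.  b7=0 t=0,i=0
  ##.|.  b6=0 t=0,i=1
  #.#|#  b5=1 t=0,i=2
  #..|#  b4=1 t=0,i=4
  .##|.  b3=0 t=0,i=13
  .#.|.  b2=0 t=0,i=3
  ..#|.  b1=0 t=0,i=6
  ...|#  b0=1 t=0,i=5
  bits 00110001 = 49

49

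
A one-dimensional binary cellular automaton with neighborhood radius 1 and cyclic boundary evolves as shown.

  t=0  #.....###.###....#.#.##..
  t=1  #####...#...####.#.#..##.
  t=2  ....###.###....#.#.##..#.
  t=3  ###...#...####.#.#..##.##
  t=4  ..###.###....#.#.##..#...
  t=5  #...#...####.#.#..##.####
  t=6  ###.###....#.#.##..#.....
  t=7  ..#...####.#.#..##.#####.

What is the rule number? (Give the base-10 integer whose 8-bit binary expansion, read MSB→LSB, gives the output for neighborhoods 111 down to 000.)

  ###|.  b7=0 t=0,i=7
  ##.|#  b6=1 t=0,i=8
  #.#|.  b5=0 t=0,i=9
  #..|#  b4=1 t=0,i=1
  .##|.  b3=0 t=0,i=6
  .#.|#  b2=1 t=0,i=0
  ..#|.  b1=0 t=0,i=5
  ...|#  b0=1 t=0,i=2
  bits 01010101 = 85

85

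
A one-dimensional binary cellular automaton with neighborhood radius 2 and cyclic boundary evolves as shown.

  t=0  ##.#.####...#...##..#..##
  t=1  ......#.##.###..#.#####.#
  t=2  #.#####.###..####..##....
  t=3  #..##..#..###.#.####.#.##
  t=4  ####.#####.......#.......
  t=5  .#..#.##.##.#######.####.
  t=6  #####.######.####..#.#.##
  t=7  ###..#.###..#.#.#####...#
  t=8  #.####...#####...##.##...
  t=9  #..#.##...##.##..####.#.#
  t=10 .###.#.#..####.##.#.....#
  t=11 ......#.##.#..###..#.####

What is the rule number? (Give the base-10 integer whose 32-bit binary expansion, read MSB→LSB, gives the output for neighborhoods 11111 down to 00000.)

2605492087

  #####|#  b31=1 t=1,i=20
  ####.|.  b30=0 t=0,i=0
  ###.#|.  b29=0 t=0,i=1
  ###..|#  b28=1 t=0,i=8
  ##.##|#  b27=1 t=1,i=10
  ##.#.|.  b26=0 t=0,i=2
  ##..#|#  b25=1 t=0,i=18
  ##...|#  b24=1 t=0,i=9
  #.###|.  b23=0 t=0,i=5
  #.##.|#  b22=1 t=1,i=8
  #.#.#|.  b21=0 t=0,i=3
  #.#..|.  b20=0 t=1,i=24
  #..##|#  b19=1 t=0,i=22
  #..#.|#  b18=1 t=0,i=19
  #...#|.  b17=0 t=0,i=10
  #....|.  b16=0 t=1,i=1
  .####|#  b15=1 t=0,i=6
  .###.|.  b14=0 t=1,i=12
  .##.#|#  b13=1 t=1,i=9
  .##..|.  b12=0 t=0,i=17
  .#.##|.  b11=0 t=0,i=4
  .#.#.|#  b10=1 t=6,i=20
  .#..#|#  b9=1 t=0,i=21
  .#...|#  b8=1 t=0,i=13
  ..###|.  b7=0 t=0,i=23
  ..##.|#  b6=1 t=0,i=16
  ..#.#|#  b5=1 t=1,i=6
  ..#..|#  b4=1 t=0,i=12
  ...##|.  b3=0 t=0,i=15
  ...#.|#  b2=1 t=0,i=11
  ....#|#  b1=1 t=1,i=4
  .....|#  b0=1 t=1,i=2
  bits 10011011010011001010011101110111 = 2605492087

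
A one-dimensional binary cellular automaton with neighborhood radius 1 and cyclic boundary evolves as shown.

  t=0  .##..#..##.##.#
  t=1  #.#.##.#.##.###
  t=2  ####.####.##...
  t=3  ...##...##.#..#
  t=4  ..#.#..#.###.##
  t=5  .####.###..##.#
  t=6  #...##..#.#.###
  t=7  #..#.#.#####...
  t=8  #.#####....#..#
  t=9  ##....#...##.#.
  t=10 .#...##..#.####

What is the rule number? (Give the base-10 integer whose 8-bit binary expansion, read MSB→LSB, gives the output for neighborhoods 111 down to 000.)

  nb ###: next=.  (t=1,i=13, bit7=0)
  nb ##.: next=#  (t=0,i=2, bit6=1)
  nb #.#: next=#  (t=0,i=0, bit5=1)
  nb #..: next=.  (t=0,i=3, bit4=0)
  nb .##: next=.  (t=0,i=1, bit3=0)
  nb .#.: next=#  (t=0,i=5, bit2=1)
  nb ..#: next=#  (t=0,i=4, bit1=1)
  nb ...: next=.  (t=2,i=13, bit0=0)
  bits 01100110 = 102

102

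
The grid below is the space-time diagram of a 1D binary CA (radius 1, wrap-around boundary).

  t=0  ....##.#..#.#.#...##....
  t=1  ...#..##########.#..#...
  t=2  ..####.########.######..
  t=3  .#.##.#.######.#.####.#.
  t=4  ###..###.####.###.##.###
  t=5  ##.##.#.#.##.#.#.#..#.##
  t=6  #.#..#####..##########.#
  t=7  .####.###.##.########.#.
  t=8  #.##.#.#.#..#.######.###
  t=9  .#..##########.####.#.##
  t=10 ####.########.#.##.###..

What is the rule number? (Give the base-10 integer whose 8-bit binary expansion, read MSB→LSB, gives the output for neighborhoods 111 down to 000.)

182

  [7] ### => #  t=1,i=7
  [6] ##. => .  t=0,i=5
  [5] #.# => #  t=0,i=6
  [4] #.. => #  t=0,i=8
  [3] .## => .  t=0,i=4
  [2] .#. => #  t=0,i=7
  [1] ..# => #  t=0,i=3
  [0] ... => .  t=0,i=0
  bits 10110110 = 182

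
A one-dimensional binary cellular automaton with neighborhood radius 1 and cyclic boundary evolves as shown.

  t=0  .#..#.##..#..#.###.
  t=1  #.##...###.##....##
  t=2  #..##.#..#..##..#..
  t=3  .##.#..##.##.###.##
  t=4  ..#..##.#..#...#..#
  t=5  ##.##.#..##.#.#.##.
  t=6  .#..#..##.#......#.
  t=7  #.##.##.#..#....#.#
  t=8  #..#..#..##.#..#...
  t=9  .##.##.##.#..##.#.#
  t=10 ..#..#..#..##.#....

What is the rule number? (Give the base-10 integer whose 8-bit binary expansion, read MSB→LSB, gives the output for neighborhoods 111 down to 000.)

82

  ### -> .   bit 7 = 0  t=0,i=16
  ##. -> #   bit 6 = 1  t=0,i=7
  #.# -> .   bit 5 = 0  t=0,i=5
  #.. -> #   bit 4 = 1  t=0,i=2
  .## -> .   bit 3 = 0  t=0,i=6
  .#. -> .   bit 2 = 0  t=0,i=1
  ..# -> #   bit 1 = 1  t=0,i=0
  ... -> .   bit 0 = 0  t=1,i=5
  bits 01010010 = 82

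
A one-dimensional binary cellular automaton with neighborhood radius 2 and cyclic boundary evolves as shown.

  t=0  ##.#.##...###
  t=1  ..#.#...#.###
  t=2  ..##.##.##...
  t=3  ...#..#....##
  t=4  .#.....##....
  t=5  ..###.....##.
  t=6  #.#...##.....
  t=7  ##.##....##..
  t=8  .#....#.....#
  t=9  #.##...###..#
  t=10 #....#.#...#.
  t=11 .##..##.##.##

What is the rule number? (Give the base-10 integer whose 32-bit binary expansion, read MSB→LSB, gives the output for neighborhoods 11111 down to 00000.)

  [31] ##### => #  t=0,i=12
  [30] ####. => .  t=0,i=0
  [29] ###.# => .  t=0,i=1
  [28] ###.. => .  t=1,i=12
  [27] ##.## => .  t=2,i=4
  [26] ##.#. => #  t=0,i=2
  [25] ##..# => .  t=1,i=0
  [24] ##... => .  t=0,i=7
  [23] #.### => .  t=1,i=10
  [22] #.##. => .  t=0,i=5
  [21] #.#.# => .  t=0,i=3
  [20] #.#.. => .  t=1,i=4
  [19] #..## => #  t=7,i=12
  [18] #..#. => .  t=1,i=1
  [17] #...# => #  t=0,i=8
  [16] #.... => #  t=2,i=11
  [15] .#### => #  t=0,i=11
  [14] .###. => .  t=1,i=11
  [13] .##.# => #  t=2,i=3
  [12] .##.. => .  t=0,i=6
  [11] .#.## => #  t=0,i=4
  [10] .#.#. => #  t=1,i=3
  [9] .#..# => .  t=3,i=4
  [8] .#... => #  t=1,i=5
  [7] ..### => #  t=0,i=10
  [6] ..##. => .  t=2,i=2
  [5] ..#.# => #  t=1,i=2
  [4] ..#.. => .  t=3,i=3
  [3] ...## => .  t=0,i=9
  [2] ...#. => .  t=1,i=7
  [1] ....# => .  t=2,i=0
  [0] ..... => #  t=2,i=12
  bits 10000100000010111010110110100001 = 2215357857

2215357857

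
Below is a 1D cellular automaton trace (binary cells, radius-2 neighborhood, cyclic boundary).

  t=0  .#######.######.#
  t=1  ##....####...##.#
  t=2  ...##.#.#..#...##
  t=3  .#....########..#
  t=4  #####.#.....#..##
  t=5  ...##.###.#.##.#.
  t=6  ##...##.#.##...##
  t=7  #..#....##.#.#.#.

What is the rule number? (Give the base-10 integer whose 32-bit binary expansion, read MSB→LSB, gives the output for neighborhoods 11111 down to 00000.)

  ##### -> .   bit 31 = 0  t=0,i=3
  ####. -> #   bit 30 = 1  t=0,i=6
  ###.# -> #   bit 29 = 1  t=0,i=7
  ###.. -> .   bit 28 = 0  t=1,i=1
  ##.## -> #   bit 27 = 1  t=0,i=8
  ##.#. -> .   bit 26 = 0  t=0,i=15
  ##..# -> .   bit 25 = 0  t=3,i=14
  ##... -> .   bit 24 = 0  t=1,i=2
  #.### -> #   bit 23 = 1  t=0,i=1
  #.##. -> .   bit 22 = 0  t=5,i=12
  #.#.# -> #   bit 21 = 1  t=0,i=16
  #.#.. -> #   bit 20 = 1  t=2,i=8
  #..## -> .   bit 19 = 0  t=4,i=14
  #..#. -> #   bit 18 = 1  t=2,i=10
  #...# -> #   bit 17 = 1  t=1,i=11
  #.... -> #   bit 16 = 1  t=1,i=3
  .#### -> .   bit 15 = 0  t=0,i=2
  .###. -> .   bit 14 = 0  t=1,i=0
  .##.# -> .   bit 13 = 0  t=1,i=14
  .##.. -> #   bit 12 = 1  t=2,i=16
  .#.## -> #   bit 11 = 1  t=0,i=0
  .#.#. -> #   bit 10 = 1  t=2,i=7
  .#..# -> #   bit 9 = 1  t=2,i=9
  .#... -> #   bit 8 = 1  t=2,i=12
  ..### -> #   bit 7 = 1  t=1,i=6
  ..##. -> .   bit 6 = 0  t=1,i=13
  ..#.# -> #   bit 5 = 1  t=3,i=16
  ..#.. -> #   bit 4 = 1  t=2,i=11
  ...## -> .   bit 3 = 0  t=1,i=5
  ...#. -> .   bit 2 = 0  t=4,i=11
  ....# -> #   bit 1 = 1  t=1,i=4
  ..... -> .   bit 0 = 0  t=4,i=9
  bits 01101000101101110001111110110010 = 1756831666

1756831666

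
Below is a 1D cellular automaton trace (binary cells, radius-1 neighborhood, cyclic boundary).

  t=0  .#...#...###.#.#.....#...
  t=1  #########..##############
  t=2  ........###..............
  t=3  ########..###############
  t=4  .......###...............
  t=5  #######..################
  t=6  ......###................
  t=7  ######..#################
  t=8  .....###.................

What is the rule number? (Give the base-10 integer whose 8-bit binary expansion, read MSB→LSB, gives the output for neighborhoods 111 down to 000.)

119

  [7] ### => .  t=0,i=10
  [6] ##. => #  t=0,i=11
  [5] #.# => #  t=0,i=12
  [4] #.. => #  t=0,i=2
  [3] .## => .  t=0,i=9
  [2] .#. => #  t=0,i=1
  [1] ..# => #  t=0,i=0
  [0] ... => #  t=0,i=3
  bits 01110111 = 119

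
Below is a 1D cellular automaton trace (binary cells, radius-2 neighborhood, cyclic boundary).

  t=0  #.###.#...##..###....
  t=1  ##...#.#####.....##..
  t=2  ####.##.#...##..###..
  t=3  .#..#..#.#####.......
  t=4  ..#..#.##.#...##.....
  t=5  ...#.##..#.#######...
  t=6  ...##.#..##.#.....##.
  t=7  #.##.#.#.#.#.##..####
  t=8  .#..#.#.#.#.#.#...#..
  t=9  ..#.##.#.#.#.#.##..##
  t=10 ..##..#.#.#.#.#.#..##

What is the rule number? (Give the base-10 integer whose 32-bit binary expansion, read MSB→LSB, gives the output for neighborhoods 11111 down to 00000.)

218341224

  #####|.  b31=0 t=1,i=9
  ####.|.  b30=0 t=1,i=10
  ###.#|.  b29=0 t=0,i=4
  ###..|.  b28=0 t=0,i=16
  ##.##|#  b27=1 t=2,i=4
  ##.#.|#  b26=1 t=0,i=5
  ##..#|.  b25=0 t=0,i=12
  ##...|#  b24=1 t=0,i=17
  #.###|.  b23=0 t=0,i=2
  #.##.|.  b22=0 t=2,i=5
  #.#.#|.  b21=0 t=7,i=5
  #.#..|.  b20=0 t=0,i=6
  #..##|.  b19=0 t=0,i=13
  #..#.|.  b18=0 t=3,i=3
  #...#|#  b17=1 t=0,i=8
  #....|#  b16=1 t=0,i=18
  .####|#  b15=1 t=1,i=8
  .###.|.  b14=0 t=0,i=3
  .##.#|.  b13=0 t=2,i=6
  .##..|#  b12=1 t=0,i=11
  .#.##|#  b11=1 t=0,i=1
  .#.#.|#  b10=1 t=7,i=6
  .#..#|#  b9=1 t=3,i=2
  .#...|#  b8=1 t=0,i=7
  ..###|.  b7=0 t=0,i=14
  ..##.|#  b6=1 t=0,i=10
  ..#.#|#  b5=1 t=0,i=0
  ..#..|.  b4=0 t=3,i=1
  ...##|#  b3=1 t=0,i=9
  ...#.|.  b2=0 t=0,i=20
  ....#|.  b1=0 t=0,i=19
  .....|.  b0=0 t=1,i=14
  bits 00001101000000111001111101101000 = 218341224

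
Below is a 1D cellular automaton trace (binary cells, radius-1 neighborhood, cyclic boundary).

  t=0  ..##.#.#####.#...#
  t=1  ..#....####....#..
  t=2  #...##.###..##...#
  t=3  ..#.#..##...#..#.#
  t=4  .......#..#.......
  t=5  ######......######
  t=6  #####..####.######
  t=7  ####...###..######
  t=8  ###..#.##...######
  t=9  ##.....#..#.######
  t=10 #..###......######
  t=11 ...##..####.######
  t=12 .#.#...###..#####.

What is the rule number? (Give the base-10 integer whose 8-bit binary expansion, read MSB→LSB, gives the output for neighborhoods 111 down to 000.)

137

  nb ###: next=#  (t=0,i=8, bit7=1)
  nb ##.: next=.  (t=0,i=3, bit6=0)
  nb #.#: next=.  (t=0,i=4, bit5=0)
  nb #..: next=.  (t=0,i=0, bit4=0)
  nb .##: next=#  (t=0,i=2, bit3=1)
  nb .#.: next=.  (t=0,i=5, bit2=0)
  nb ..#: next=.  (t=0,i=1, bit1=0)
  nb ...: next=#  (t=0,i=15, bit0=1)
  bits 10001001 = 137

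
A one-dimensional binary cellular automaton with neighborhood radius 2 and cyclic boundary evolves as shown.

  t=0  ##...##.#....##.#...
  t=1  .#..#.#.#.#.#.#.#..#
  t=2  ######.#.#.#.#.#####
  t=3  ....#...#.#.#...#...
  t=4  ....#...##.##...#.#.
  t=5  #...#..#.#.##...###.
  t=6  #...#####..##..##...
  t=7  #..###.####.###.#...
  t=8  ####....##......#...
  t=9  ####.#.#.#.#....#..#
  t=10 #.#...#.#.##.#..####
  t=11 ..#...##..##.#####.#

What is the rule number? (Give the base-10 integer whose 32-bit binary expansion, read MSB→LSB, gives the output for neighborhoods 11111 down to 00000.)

  [31] ##### => .  t=2,i=0
  [30] ####. => #  t=2,i=4
  [29] ###.# => .  t=2,i=5
  [28] ###.. => #  t=6,i=8
  [27] ##.## => .  t=4,i=10
  [26] ##.#. => .  t=0,i=7
  [25] ##..# => #  t=6,i=9
  [24] ##... => .  t=0,i=2
  [23] #.### => .  t=2,i=15
  [22] #.##. => #  t=4,i=11
  [21] #.#.# => .  t=1,i=6
  [20] #.#.. => #  t=0,i=8
  [19] #..## => #  t=6,i=10
  [18] #..#. => #  t=1,i=3
  [17] #...# => .  t=0,i=3
  [16] #.... => #  t=0,i=10
  [15] .#### => #  t=2,i=16
  [14] .###. => .  t=5,i=17
  [13] .##.# => #  t=0,i=6
  [12] .##.. => #  t=0,i=1
  [11] .#.## => .  t=2,i=14
  [10] .#.#. => #  t=1,i=0
  [9] .#..# => #  t=1,i=2
  [8] .#... => .  t=0,i=9
  [7] ..### => #  t=5,i=16
  [6] ..##. => .  t=0,i=0
  [5] ..#.# => #  t=1,i=4
  [4] ..#.. => #  t=3,i=4
  [3] ...## => #  t=0,i=4
  [2] ...#. => .  t=3,i=3
  [1] ....# => .  t=0,i=11
  [0] ..... => .  t=3,i=0
  bits 01010010010111011011011010111000 = 1381873336

1381873336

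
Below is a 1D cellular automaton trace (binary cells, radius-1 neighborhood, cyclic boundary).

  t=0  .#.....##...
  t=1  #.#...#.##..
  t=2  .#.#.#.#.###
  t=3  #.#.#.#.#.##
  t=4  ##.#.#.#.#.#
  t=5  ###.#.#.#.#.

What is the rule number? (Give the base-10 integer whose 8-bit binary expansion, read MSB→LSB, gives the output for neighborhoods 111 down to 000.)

  nb ###: next=#  (t=2,i=10, bit7=1)
  nb ##.: next=#  (t=0,i=8, bit6=1)
  nb #.#: next=#  (t=1,i=1, bit5=1)
  nb #..: next=#  (t=0,i=2, bit4=1)
  nb .##: next=.  (t=0,i=7, bit3=0)
  nb .#.: next=.  (t=0,i=1, bit2=0)
  nb ..#: next=#  (t=0,i=0, bit1=1)
  nb ...: next=.  (t=0,i=3, bit0=0)
  bits 11110010 = 242

242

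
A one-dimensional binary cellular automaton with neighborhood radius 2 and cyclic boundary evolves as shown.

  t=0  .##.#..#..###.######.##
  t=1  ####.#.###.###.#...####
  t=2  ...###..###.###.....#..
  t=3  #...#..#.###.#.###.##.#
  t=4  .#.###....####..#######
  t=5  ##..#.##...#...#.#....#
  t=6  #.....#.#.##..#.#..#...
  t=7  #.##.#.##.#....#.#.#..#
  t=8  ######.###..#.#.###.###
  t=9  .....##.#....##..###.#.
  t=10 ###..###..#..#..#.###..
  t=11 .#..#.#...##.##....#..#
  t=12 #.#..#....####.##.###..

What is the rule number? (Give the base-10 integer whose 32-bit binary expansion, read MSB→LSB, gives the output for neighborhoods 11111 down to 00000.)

761914965

  #####|.  b31=0 t=0,i=16
  ####.|.  b30=0 t=0,i=18
  ###.#|#  b29=1 t=0,i=12
  ###..|.  b28=0 t=2,i=5
  ##.##|#  b27=1 t=0,i=0
  ##.#.|#  b26=1 t=0,i=3
  ##..#|.  b25=0 t=2,i=6
  ##...|#  b24=1 t=2,i=15
  #.###|.  b23=0 t=0,i=14
  #.##.|#  b22=1 t=0,i=1
  #.#.#|#  b21=1 t=1,i=5
  #.#..|.  b20=0 t=0,i=4
  #..##|#  b19=1 t=0,i=9
  #..#.|.  b18=0 t=0,i=6
  #...#|.  b17=0 t=1,i=17
  #....|#  b16=1 t=2,i=16
  .####|#  b15=1 t=0,i=15
  .###.|#  b14=1 t=0,i=11
  .##.#|#  b13=1 t=0,i=2
  .##..|.  b12=0 t=3,i=0
  .#.##|.  b11=0 t=1,i=6
  .#.#.|#  b10=1 t=5,i=16
  .#..#|#  b9=1 t=0,i=5
  .#...|.  b8=0 t=1,i=16
  ..###|.  b7=0 t=0,i=10
  ..##.|#  b6=1 t=7,i=22
  ..#.#|.  b5=0 t=3,i=7
  ..#..|#  b4=1 t=0,i=7
  ...##|.  b3=0 t=1,i=18
  ...#.|#  b2=1 t=2,i=19
  ....#|.  b1=0 t=2,i=1
  .....|#  b0=1 t=2,i=0
  bits 00101101011010011110011001010101 = 761914965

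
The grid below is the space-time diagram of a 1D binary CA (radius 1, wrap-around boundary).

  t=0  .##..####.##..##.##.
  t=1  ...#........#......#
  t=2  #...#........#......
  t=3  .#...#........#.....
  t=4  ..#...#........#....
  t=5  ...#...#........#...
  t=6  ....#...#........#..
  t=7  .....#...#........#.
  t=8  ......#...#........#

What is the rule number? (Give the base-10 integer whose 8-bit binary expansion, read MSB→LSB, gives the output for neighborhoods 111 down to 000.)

16

  ###|.  b7=0 t=0,i=6
  ##.|.  b6=0 t=0,i=2
  #.#|.  b5=0 t=0,i=9
  #..|#  b4=1 t=0,i=3
  .##|.  b3=0 t=0,i=1
  .#.|.  b2=0 t=1,i=3
  ..#|.  b1=0 t=0,i=0
  ...|.  b0=0 t=1,i=1
  bits 00010000 = 16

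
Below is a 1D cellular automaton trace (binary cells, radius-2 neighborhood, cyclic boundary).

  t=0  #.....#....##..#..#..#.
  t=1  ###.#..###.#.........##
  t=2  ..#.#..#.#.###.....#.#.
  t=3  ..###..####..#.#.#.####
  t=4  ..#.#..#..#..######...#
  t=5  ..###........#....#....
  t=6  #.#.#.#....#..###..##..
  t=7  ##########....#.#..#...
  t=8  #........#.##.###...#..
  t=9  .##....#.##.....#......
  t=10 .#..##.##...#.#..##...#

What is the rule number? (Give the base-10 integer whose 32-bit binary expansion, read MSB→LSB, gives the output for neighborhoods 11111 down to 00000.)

  #####|.  b31=0 t=1,i=0
  ####.|.  b30=0 t=1,i=1
  ###.#|#  b29=1 t=1,i=2
  ###..|#  b28=1 t=2,i=13
  ##.##|.  b27=0 t=8,i=13
  ##.#.|.  b26=0 t=1,i=3
  ##..#|.  b25=0 t=0,i=13
  ##...|.  b24=0 t=2,i=14
  #.###|.  b23=0 t=2,i=11
  #.##.|.  b22=0 t=8,i=11
  #.#.#|#  b21=1 t=2,i=9
  #.#..|#  b20=1 t=0,i=0
  #..##|.  b19=0 t=1,i=6
  #..#.|.  b18=0 t=0,i=14
  #...#|.  b17=0 t=2,i=0
  #....|#  b16=1 t=0,i=2
  .####|.  b15=0 t=1,i=22
  .###.|.  b14=0 t=1,i=8
  .##.#|.  b13=0 t=8,i=12
  .##..|.  b12=0 t=0,i=12
  .#.##|#  b11=1 t=2,i=10
  .#.#.|#  b10=1 t=0,i=22
  .#..#|.  b9=0 t=0,i=16
  .#...|#  b8=1 t=0,i=1
  ..###|#  b7=1 t=1,i=7
  ..##.|#  b6=1 t=0,i=11
  ..#.#|#  b5=1 t=0,i=21
  ..#..|.  b4=0 t=0,i=6
  ...##|.  b3=0 t=0,i=10
  ...#.|.  b2=0 t=0,i=5
  ....#|#  b1=1 t=0,i=4
  .....|.  b0=0 t=0,i=3
  bits 00110000001100010000110111100010 = 808521186

808521186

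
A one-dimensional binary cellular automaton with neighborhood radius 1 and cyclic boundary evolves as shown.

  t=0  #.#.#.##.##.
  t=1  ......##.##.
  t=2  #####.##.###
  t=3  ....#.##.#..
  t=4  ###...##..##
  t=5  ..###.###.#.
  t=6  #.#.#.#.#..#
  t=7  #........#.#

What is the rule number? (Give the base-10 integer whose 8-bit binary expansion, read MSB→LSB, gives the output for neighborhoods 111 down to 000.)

  ### -> .   bit 7 = 0  t=2,i=0
  ##. -> #   bit 6 = 1  t=0,i=7
  #.# -> .   bit 5 = 0  t=0,i=1
  #.. -> #   bit 4 = 1  t=1,i=11
  .## -> #   bit 3 = 1  t=0,i=6
  .#. -> .   bit 2 = 0  t=0,i=0
  ..# -> .   bit 1 = 0  t=1,i=5
  ... -> #   bit 0 = 1  t=1,i=0
  bits 01011001 = 89

89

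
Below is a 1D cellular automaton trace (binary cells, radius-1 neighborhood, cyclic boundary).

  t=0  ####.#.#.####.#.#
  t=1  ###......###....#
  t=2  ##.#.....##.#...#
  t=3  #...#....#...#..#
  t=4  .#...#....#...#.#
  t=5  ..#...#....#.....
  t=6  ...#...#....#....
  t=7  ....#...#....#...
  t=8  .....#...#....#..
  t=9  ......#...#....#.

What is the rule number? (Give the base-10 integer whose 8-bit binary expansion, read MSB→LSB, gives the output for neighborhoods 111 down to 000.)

  ### -> #   bit 7 = 1  t=0,i=0
  ##. -> .   bit 6 = 0  t=0,i=3
  #.# -> .   bit 5 = 0  t=0,i=4
  #.. -> #   bit 4 = 1  t=1,i=3
  .## -> #   bit 3 = 1  t=0,i=9
  .#. -> .   bit 2 = 0  t=0,i=5
  ..# -> .   bit 1 = 0  t=1,i=8
  ... -> .   bit 0 = 0  t=1,i=4
  bits 10011000 = 152

152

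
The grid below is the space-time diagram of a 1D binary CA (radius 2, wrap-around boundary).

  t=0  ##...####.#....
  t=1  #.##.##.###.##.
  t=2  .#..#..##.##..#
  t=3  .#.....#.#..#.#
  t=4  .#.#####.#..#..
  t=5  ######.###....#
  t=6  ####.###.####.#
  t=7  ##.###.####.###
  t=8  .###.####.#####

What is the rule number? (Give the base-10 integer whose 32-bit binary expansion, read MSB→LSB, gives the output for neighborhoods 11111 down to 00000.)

  ##### -> #   bit 31 = 1  t=4,i=5
  ####. -> .   bit 30 = 0  t=0,i=7
  ###.# -> #   bit 29 = 1  t=0,i=8
  ###.. -> #   bit 28 = 1  t=5,i=9
  ##.## -> #   bit 27 = 1  t=1,i=4
  ##.#. -> #   bit 26 = 1  t=0,i=9
  ##..# -> #   bit 25 = 1  t=2,i=12
  ##... -> #   bit 24 = 1  t=0,i=2
  #.### -> #   bit 23 = 1  t=1,i=8
  #.##. -> .   bit 22 = 0  t=1,i=2
  #.#.# -> .   bit 21 = 0  t=1,i=0
  #.#.. -> #   bit 20 = 1  t=0,i=10
  #..## -> .   bit 19 = 0  t=2,i=6
  #..#. -> .   bit 18 = 0  t=2,i=3
  #...# -> #   bit 17 = 1  t=0,i=3
  #.... -> #   bit 16 = 1  t=0,i=12
  .#### -> #   bit 15 = 1  t=0,i=6
  .###. -> .   bit 14 = 0  t=1,i=9
  .##.# -> .   bit 13 = 0  t=1,i=3
  .##.. -> .   bit 12 = 0  t=0,i=1
  .#.## -> #   bit 11 = 1  t=1,i=1
  .#.#. -> .   bit 10 = 0  t=2,i=0
  .#..# -> .   bit 9 = 0  t=2,i=2
  .#... -> .   bit 8 = 0  t=0,i=11
  ..### -> #   bit 7 = 1  t=0,i=5
  ..##. -> #   bit 6 = 1  t=0,i=0
  ..#.# -> #   bit 5 = 1  t=2,i=14
  ..#.. -> .   bit 4 = 0  t=2,i=4
  ...## -> .   bit 3 = 0  t=0,i=4
  ...#. -> #   bit 2 = 1  t=3,i=6
  ....# -> #   bit 1 = 1  t=0,i=13
  ..... -> #   bit 0 = 1  t=3,i=4
  bits 10111111100100111000100011100111 = 3214117095

3214117095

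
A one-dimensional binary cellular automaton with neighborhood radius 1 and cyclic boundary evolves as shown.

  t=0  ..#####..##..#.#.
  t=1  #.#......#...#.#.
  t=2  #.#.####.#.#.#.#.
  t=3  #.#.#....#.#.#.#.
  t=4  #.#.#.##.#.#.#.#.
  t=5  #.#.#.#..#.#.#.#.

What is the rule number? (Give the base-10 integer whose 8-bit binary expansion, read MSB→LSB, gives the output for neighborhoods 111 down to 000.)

  [7] ### => .  t=0,i=3
  [6] ##. => .  t=0,i=6
  [5] #.# => .  t=0,i=14
  [4] #.. => .  t=0,i=7
  [3] .## => #  t=0,i=2
  [2] .#. => #  t=0,i=13
  [1] ..# => .  t=0,i=1
  [0] ... => #  t=0,i=0
  bits 00001101 = 13

13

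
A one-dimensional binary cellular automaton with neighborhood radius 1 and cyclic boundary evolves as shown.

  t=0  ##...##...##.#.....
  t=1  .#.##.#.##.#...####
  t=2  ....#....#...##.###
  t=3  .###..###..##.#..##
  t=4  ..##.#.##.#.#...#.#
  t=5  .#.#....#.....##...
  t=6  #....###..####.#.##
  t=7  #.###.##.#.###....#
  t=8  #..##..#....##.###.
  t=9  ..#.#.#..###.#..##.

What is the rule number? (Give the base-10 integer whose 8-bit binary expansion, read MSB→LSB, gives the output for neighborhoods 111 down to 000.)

  ###|#  b7=1 t=1,i=16
  ##.|#  b6=1 t=0,i=1
  #.#|.  b5=0 t=0,i=12
  #..|.  b4=0 t=0,i=2
  .##|.  b3=0 t=0,i=0
  .#.|.  b2=0 t=0,i=13
  ..#|#  b1=1 t=0,i=4
  ...|#  b0=1 t=0,i=3
  bits 11000011 = 195

195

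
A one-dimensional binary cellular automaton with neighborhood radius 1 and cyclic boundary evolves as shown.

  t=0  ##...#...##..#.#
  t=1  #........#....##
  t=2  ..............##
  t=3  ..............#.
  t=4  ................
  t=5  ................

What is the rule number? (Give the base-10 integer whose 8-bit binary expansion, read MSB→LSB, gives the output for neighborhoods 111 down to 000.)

168

  [7] ### => #  t=0,i=0
  [6] ##. => .  t=0,i=1
  [5] #.# => #  t=0,i=14
  [4] #.. => .  t=0,i=2
  [3] .## => #  t=0,i=9
  [2] .#. => .  t=0,i=5
  [1] ..# => .  t=0,i=4
  [0] ... => .  t=0,i=3
  bits 10101000 = 168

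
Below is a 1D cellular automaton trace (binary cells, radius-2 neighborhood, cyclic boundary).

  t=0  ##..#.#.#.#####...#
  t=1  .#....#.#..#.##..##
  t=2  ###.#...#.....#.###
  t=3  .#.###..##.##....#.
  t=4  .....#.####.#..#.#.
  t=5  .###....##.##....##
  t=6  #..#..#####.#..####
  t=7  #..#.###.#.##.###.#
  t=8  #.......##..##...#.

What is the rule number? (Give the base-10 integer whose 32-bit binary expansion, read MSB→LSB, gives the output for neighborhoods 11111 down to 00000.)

1547219419

  [31] ##### => .  t=0,i=12
  [30] ####. => #  t=0,i=13
  [29] ###.# => .  t=2,i=2
  [28] ###.. => #  t=0,i=1
  [27] ##.## => #  t=3,i=10
  [26] ##.#. => #  t=1,i=0
  [25] ##..# => .  t=0,i=2
  [24] ##... => .  t=0,i=15
  [23] #.### => .  t=0,i=10
  [22] #.##. => .  t=1,i=13
  [21] #.#.# => #  t=0,i=6
  [20] #.#.. => #  t=1,i=1
  [19] #..## => #  t=1,i=16
  [18] #..#. => .  t=0,i=3
  [17] #...# => .  t=0,i=16
  [16] #.... => .  t=1,i=3
  [15] .#### => #  t=0,i=11
  [14] .###. => .  t=0,i=0
  [13] .##.# => #  t=1,i=18
  [12] .##.. => #  t=1,i=14
  [11] .#.## => .  t=0,i=9
  [10] .#.#. => .  t=0,i=5
  [9] .#..# => .  t=1,i=9
  [8] .#... => #  t=1,i=2
  [7] ..### => #  t=0,i=18
  [6] ..##. => #  t=1,i=17
  [5] ..#.# => .  t=0,i=4
  [4] ..#.. => #  t=2,i=8
  [3] ...## => #  t=0,i=17
  [2] ...#. => .  t=1,i=5
  [1] ....# => #  t=1,i=4
  [0] ..... => #  t=2,i=11
  bits 01011100001110001011000111011011 = 1547219419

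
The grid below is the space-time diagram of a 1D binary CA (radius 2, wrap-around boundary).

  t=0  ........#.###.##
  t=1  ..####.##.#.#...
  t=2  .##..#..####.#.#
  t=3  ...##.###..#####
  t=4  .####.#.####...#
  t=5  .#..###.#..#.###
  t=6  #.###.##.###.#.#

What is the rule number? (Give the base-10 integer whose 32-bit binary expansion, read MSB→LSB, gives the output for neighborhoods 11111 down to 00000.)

  ##### -> .   bit 31 = 0  t=3,i=13
  ####. -> .   bit 30 = 0  t=1,i=4
  ###.# -> #   bit 29 = 1  t=0,i=12
  ###.. -> #   bit 28 = 1  t=3,i=8
  ##.## -> .   bit 27 = 0  t=0,i=13
  ##.#. -> #   bit 26 = 1  t=1,i=9
  ##..# -> #   bit 25 = 1  t=2,i=3
  ##... -> .   bit 24 = 0  t=0,i=0
  #.### -> #   bit 23 = 1  t=0,i=10
  #.##. -> .   bit 22 = 0  t=0,i=14
  #.#.# -> #   bit 21 = 1  t=1,i=10
  #.#.. -> .   bit 20 = 0  t=1,i=12
  #..## -> #   bit 19 = 1  t=2,i=7
  #..#. -> #   bit 18 = 1  t=2,i=4
  #...# -> #   bit 17 = 1  t=3,i=1
  #.... -> .   bit 16 = 0  t=0,i=1
  .#### -> .   bit 15 = 0  t=1,i=3
  .###. -> .   bit 14 = 0  t=0,i=11
  .##.# -> #   bit 13 = 1  t=1,i=8
  .##.. -> .   bit 12 = 0  t=0,i=15
  .#.## -> .   bit 11 = 0  t=0,i=9
  .#.#. -> #   bit 10 = 1  t=1,i=11
  .#..# -> #   bit 9 = 1  t=2,i=6
  .#... -> #   bit 8 = 1  t=1,i=13
  ..### -> #   bit 7 = 1  t=1,i=2
  ..##. -> #   bit 6 = 1  t=3,i=3
  ..#.# -> #   bit 5 = 1  t=0,i=8
  ..#.. -> .   bit 4 = 0  t=2,i=5
  ...## -> #   bit 3 = 1  t=1,i=1
  ...#. -> #   bit 2 = 1  t=0,i=7
  ....# -> .   bit 1 = 0  t=0,i=6
  ..... -> #   bit 0 = 1  t=0,i=2
  bits 00110110101011100010011111101101 = 917383149

917383149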